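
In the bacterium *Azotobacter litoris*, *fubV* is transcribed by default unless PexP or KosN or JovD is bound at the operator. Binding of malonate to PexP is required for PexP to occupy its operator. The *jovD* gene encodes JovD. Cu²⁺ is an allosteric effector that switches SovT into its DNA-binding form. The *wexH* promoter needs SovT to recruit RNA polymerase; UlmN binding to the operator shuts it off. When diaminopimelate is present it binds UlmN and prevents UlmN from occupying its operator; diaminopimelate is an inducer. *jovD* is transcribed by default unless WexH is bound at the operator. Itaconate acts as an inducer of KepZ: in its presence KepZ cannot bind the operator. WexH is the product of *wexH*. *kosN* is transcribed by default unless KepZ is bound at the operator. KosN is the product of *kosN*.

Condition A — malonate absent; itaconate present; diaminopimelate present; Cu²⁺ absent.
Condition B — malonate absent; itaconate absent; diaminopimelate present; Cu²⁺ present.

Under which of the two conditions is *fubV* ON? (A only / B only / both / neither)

Condition A:
Malonate is absent, so PexP is inactive.
Itaconate is present, so KepZ is inactive.
With no repressor bound, *kosN* is transcribed.
So KosN is produced and active.
Diaminopimelate is present, so UlmN is inactive.
Cu²⁺ is absent, so SovT is inactive.
Required activator SovT is absent, so *wexH* is not transcribed.
So WexH is not produced.
With no repressor bound, *jovD* is transcribed.
So JovD is produced and active.
With repressor KosN bound, *fubV* is not transcribed.
→ *fubV* is OFF in A.
Condition B:
Malonate is absent, so PexP is inactive.
Itaconate is absent, so KepZ is active.
With repressor KepZ bound, *kosN* is not transcribed.
So KosN is not produced.
Diaminopimelate is present, so UlmN is inactive.
Cu²⁺ is present, so SovT is active.
No repressor is bound and SovT is active, so *wexH* is transcribed.
So WexH is produced and active.
With repressor WexH bound, *jovD* is not transcribed.
So JovD is not produced.
With no repressor bound, *fubV* is transcribed.
→ *fubV* is ON in B.

B only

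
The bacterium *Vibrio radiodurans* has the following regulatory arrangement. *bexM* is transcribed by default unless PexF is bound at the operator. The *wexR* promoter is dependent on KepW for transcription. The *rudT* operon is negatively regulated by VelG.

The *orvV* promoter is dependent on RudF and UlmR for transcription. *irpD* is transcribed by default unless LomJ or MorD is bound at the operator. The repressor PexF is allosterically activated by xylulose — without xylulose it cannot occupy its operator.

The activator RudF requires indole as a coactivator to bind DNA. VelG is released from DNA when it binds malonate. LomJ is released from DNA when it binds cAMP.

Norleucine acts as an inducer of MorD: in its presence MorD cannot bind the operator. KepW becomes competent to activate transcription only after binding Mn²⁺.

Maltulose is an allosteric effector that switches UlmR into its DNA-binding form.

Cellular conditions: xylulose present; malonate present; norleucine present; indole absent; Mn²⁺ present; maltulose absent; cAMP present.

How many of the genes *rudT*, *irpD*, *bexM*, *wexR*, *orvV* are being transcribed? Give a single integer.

3

Malonate is present, so VelG is inactive.
With no repressor bound, *rudT* is transcribed.
→ *rudT* is ON.
cAMP is present, so LomJ is inactive.
Norleucine is present, so MorD is inactive.
With no repressor bound, *irpD* is transcribed.
→ *irpD* is ON.
Xylulose is present, so PexF is active.
With repressor PexF bound, *bexM* is not transcribed.
→ *bexM* is OFF.
Mn²⁺ is present, so KepW is active.
No repressor is bound and KepW is active, so *wexR* is transcribed.
→ *wexR* is ON.
Indole is absent, so RudF is inactive.
Maltulose is absent, so UlmR is inactive.
Required activator RudF is absent, so *orvV* is not transcribed.
→ *orvV* is OFF.
3 of the 5 genes are transcribed.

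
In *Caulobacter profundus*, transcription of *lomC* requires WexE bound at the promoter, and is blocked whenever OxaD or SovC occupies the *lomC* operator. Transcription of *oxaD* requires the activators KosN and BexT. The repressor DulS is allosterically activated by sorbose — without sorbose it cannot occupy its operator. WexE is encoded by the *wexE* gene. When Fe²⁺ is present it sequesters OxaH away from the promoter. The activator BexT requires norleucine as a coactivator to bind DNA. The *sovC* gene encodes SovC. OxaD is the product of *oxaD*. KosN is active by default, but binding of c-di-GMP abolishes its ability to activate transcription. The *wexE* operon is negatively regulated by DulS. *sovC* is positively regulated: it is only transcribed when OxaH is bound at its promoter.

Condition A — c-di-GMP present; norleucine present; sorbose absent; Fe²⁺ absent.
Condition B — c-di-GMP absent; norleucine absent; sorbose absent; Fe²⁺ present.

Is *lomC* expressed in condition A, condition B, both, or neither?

B only

Condition A:
c-di-GMP is present, so KosN is inactive.
Norleucine is present, so BexT is active.
Required activator KosN is absent, so *oxaD* is not transcribed.
So OxaD is not produced.
Sorbose is absent, so DulS is inactive.
With no repressor bound, *wexE* is transcribed.
So WexE is produced and active.
Fe²⁺ is absent, so OxaH is active.
No repressor is bound and OxaH is active, so *sovC* is transcribed.
So SovC is produced and active.
With repressor SovC bound, *lomC* is not transcribed.
→ *lomC* is OFF in A.
Condition B:
c-di-GMP is absent, so KosN is active.
Norleucine is absent, so BexT is inactive.
Required activator BexT is absent, so *oxaD* is not transcribed.
So OxaD is not produced.
Sorbose is absent, so DulS is inactive.
With no repressor bound, *wexE* is transcribed.
So WexE is produced and active.
Fe²⁺ is present, so OxaH is inactive.
Required activator OxaH is absent, so *sovC* is not transcribed.
So SovC is not produced.
No repressor is bound and WexE is active, so *lomC* is transcribed.
→ *lomC* is ON in B.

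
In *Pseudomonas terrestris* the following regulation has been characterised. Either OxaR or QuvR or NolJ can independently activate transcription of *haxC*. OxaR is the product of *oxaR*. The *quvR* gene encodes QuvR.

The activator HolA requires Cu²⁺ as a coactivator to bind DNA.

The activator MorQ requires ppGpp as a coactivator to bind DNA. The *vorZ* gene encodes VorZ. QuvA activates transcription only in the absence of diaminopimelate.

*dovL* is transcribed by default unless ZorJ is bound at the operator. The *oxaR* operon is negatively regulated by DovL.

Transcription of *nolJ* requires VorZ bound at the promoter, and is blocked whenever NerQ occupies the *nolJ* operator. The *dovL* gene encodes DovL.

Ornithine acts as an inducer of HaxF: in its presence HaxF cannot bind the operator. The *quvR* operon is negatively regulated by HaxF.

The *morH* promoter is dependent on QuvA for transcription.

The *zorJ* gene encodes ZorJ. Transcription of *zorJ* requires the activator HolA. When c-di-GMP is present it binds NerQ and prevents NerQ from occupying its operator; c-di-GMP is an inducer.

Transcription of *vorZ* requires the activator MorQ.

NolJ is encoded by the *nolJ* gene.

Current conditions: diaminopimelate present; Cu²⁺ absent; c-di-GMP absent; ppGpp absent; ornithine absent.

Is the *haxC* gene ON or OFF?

Cu²⁺ is absent, so HolA is inactive.
Required activator HolA is absent, so *zorJ* is not transcribed.
So ZorJ is not produced.
With no repressor bound, *dovL* is transcribed.
So DovL is produced and active.
With repressor DovL bound, *oxaR* is not transcribed.
So OxaR is not produced.
Ornithine is absent, so HaxF is active.
With repressor HaxF bound, *quvR* is not transcribed.
So QuvR is not produced.
c-di-GMP is absent, so NerQ is active.
ppGpp is absent, so MorQ is inactive.
Required activator MorQ is absent, so *vorZ* is not transcribed.
So VorZ is not produced.
With repressor NerQ bound, *nolJ* is not transcribed.
So NolJ is not produced.
No activator is available at the *haxC* promoter, so *haxC* is not transcribed.

OFF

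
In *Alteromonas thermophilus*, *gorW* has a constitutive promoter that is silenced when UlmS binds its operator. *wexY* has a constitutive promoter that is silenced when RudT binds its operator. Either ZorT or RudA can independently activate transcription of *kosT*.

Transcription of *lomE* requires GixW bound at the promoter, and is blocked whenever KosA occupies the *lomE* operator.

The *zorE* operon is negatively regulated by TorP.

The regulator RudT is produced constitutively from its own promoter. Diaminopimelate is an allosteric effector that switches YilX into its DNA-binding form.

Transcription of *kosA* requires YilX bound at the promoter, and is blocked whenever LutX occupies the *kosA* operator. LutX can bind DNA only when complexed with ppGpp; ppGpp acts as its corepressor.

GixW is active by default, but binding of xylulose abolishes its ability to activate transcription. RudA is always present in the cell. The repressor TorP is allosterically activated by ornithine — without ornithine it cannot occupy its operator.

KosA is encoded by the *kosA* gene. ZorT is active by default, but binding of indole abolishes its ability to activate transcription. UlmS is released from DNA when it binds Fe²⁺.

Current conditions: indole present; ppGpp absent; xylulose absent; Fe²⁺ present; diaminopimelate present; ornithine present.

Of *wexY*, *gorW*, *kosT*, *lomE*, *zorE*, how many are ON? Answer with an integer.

RudT is produced constitutively and is active.
With repressor RudT bound, *wexY* is not transcribed.
→ *wexY* is OFF.
Fe²⁺ is present, so UlmS is inactive.
With no repressor bound, *gorW* is transcribed.
→ *gorW* is ON.
Indole is present, so ZorT is inactive.
RudA is produced constitutively and is active.
Activator RudA is present, so *kosT* is transcribed.
→ *kosT* is ON.
Diaminopimelate is present, so YilX is active.
ppGpp is absent, so LutX is inactive.
No repressor is bound and YilX is active, so *kosA* is transcribed.
So KosA is produced and active.
Xylulose is absent, so GixW is active.
With repressor KosA bound, *lomE* is not transcribed.
→ *lomE* is OFF.
Ornithine is present, so TorP is active.
With repressor TorP bound, *zorE* is not transcribed.
→ *zorE* is OFF.
2 of the 5 genes are transcribed.

2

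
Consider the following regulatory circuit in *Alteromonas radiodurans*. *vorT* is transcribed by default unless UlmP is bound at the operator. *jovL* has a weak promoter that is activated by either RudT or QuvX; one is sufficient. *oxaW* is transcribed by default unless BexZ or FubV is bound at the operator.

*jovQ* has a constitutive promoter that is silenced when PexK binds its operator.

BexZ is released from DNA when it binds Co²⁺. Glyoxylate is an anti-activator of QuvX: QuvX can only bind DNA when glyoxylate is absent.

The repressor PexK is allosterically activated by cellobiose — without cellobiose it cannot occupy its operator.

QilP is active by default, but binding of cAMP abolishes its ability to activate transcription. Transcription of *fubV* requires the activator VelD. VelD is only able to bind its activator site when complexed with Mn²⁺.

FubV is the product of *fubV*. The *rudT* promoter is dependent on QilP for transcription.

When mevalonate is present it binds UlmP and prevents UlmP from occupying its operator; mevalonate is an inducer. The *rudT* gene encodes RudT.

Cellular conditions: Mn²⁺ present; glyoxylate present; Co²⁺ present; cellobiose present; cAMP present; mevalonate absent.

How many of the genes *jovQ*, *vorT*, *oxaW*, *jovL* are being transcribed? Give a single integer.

Cellobiose is present, so PexK is active.
With repressor PexK bound, *jovQ* is not transcribed.
→ *jovQ* is OFF.
Mevalonate is absent, so UlmP is active.
With repressor UlmP bound, *vorT* is not transcribed.
→ *vorT* is OFF.
Co²⁺ is present, so BexZ is inactive.
Mn²⁺ is present, so VelD is active.
No repressor is bound and VelD is active, so *fubV* is transcribed.
So FubV is produced and active.
With repressor FubV bound, *oxaW* is not transcribed.
→ *oxaW* is OFF.
cAMP is present, so QilP is inactive.
Required activator QilP is absent, so *rudT* is not transcribed.
So RudT is not produced.
Glyoxylate is present, so QuvX is inactive.
No activator is available at the *jovL* promoter, so *jovL* is not transcribed.
→ *jovL* is OFF.
0 of the 4 genes are transcribed.

0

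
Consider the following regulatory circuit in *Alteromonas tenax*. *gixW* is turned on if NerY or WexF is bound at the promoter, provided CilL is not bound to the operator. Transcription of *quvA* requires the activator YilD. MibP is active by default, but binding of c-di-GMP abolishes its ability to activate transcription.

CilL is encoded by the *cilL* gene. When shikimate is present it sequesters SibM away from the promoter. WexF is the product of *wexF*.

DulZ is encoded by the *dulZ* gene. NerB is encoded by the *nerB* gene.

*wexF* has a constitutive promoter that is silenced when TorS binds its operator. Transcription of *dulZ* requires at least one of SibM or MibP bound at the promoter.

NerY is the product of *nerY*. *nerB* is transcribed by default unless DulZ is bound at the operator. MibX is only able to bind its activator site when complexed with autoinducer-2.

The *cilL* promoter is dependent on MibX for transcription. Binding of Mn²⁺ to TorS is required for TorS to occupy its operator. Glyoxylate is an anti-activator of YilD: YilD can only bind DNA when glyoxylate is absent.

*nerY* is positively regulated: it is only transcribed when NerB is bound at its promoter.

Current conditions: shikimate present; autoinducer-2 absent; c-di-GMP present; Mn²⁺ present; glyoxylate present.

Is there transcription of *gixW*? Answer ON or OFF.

ON

Shikimate is present, so SibM is inactive.
c-di-GMP is present, so MibP is inactive.
No activator is available at the *dulZ* promoter, so *dulZ* is not transcribed.
So DulZ is not produced.
With no repressor bound, *nerB* is transcribed.
So NerB is produced and active.
No repressor is bound and NerB is active, so *nerY* is transcribed.
So NerY is produced and active.
Autoinducer-2 is absent, so MibX is inactive.
Required activator MibX is absent, so *cilL* is not transcribed.
So CilL is not produced.
Mn²⁺ is present, so TorS is active.
With repressor TorS bound, *wexF* is not transcribed.
So WexF is not produced.
Activator NerY is present, so *gixW* is transcribed.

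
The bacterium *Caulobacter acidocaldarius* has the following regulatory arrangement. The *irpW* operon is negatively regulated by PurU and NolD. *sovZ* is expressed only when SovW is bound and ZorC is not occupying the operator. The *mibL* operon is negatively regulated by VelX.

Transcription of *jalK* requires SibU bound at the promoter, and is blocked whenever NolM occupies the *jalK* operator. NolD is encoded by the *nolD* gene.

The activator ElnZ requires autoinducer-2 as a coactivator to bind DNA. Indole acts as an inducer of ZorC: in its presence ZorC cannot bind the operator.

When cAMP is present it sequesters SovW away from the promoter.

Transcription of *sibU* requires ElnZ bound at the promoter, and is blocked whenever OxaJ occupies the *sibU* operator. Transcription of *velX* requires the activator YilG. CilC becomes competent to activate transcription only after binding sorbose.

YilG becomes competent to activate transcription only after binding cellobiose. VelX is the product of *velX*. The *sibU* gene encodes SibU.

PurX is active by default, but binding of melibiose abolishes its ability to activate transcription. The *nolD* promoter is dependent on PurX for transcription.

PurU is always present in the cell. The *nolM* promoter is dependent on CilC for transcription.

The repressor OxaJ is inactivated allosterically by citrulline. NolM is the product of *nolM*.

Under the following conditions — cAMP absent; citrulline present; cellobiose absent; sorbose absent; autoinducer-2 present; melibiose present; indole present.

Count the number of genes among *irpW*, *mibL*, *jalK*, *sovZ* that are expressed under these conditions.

3

PurU is produced constitutively and is active.
Melibiose is present, so PurX is inactive.
Required activator PurX is absent, so *nolD* is not transcribed.
So NolD is not produced.
With repressor PurU bound, *irpW* is not transcribed.
→ *irpW* is OFF.
Cellobiose is absent, so YilG is inactive.
Required activator YilG is absent, so *velX* is not transcribed.
So VelX is not produced.
With no repressor bound, *mibL* is transcribed.
→ *mibL* is ON.
Sorbose is absent, so CilC is inactive.
Required activator CilC is absent, so *nolM* is not transcribed.
So NolM is not produced.
Autoinducer-2 is present, so ElnZ is active.
Citrulline is present, so OxaJ is inactive.
No repressor is bound and ElnZ is active, so *sibU* is transcribed.
So SibU is produced and active.
No repressor is bound and SibU is active, so *jalK* is transcribed.
→ *jalK* is ON.
Indole is present, so ZorC is inactive.
cAMP is absent, so SovW is active.
No repressor is bound and SovW is active, so *sovZ* is transcribed.
→ *sovZ* is ON.
3 of the 4 genes are transcribed.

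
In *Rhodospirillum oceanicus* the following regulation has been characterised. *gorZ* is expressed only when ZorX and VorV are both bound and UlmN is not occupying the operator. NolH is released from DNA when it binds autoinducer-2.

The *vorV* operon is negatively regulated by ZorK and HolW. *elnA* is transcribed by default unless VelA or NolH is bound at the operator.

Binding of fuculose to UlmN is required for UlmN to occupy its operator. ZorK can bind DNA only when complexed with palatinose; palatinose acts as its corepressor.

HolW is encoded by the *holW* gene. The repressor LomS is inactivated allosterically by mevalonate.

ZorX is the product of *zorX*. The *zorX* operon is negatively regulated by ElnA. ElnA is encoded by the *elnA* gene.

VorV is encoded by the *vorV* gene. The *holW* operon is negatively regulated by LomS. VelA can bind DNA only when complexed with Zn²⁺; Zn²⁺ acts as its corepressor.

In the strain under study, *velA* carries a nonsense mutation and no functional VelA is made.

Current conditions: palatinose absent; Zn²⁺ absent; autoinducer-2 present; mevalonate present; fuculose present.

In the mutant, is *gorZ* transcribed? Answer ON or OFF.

VelA is non-functional in this strain, so it has no effect.
Autoinducer-2 is present, so NolH is inactive.
With no repressor bound, *elnA* is transcribed.
So ElnA is produced and active.
With repressor ElnA bound, *zorX* is not transcribed.
So ZorX is not produced.
Fuculose is present, so UlmN is active.
Palatinose is absent, so ZorK is inactive.
Mevalonate is present, so LomS is inactive.
With no repressor bound, *holW* is transcribed.
So HolW is produced and active.
With repressor HolW bound, *vorV* is not transcribed.
So VorV is not produced.
With repressor UlmN bound, *gorZ* is not transcribed.

OFF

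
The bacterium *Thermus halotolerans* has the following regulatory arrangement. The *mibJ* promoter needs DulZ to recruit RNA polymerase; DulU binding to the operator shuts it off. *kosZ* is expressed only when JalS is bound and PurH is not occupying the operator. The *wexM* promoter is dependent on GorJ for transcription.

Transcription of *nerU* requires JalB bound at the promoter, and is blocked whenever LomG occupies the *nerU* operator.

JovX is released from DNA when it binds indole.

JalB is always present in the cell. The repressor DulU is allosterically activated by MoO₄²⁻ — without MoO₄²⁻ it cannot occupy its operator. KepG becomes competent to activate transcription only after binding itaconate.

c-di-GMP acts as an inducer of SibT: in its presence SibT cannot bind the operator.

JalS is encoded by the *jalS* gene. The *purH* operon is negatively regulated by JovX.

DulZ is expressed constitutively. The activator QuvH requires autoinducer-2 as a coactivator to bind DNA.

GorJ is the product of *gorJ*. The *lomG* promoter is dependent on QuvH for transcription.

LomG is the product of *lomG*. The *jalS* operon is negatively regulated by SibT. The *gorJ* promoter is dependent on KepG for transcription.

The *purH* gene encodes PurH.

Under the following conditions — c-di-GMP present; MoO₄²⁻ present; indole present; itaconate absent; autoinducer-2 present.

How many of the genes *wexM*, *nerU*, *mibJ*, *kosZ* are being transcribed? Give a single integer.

0

Itaconate is absent, so KepG is inactive.
Required activator KepG is absent, so *gorJ* is not transcribed.
So GorJ is not produced.
Required activator GorJ is absent, so *wexM* is not transcribed.
→ *wexM* is OFF.
JalB is produced constitutively and is active.
Autoinducer-2 is present, so QuvH is active.
No repressor is bound and QuvH is active, so *lomG* is transcribed.
So LomG is produced and active.
With repressor LomG bound, *nerU* is not transcribed.
→ *nerU* is OFF.
MoO₄²⁻ is present, so DulU is active.
DulZ is produced constitutively and is active.
With repressor DulU bound, *mibJ* is not transcribed.
→ *mibJ* is OFF.
Indole is present, so JovX is inactive.
With no repressor bound, *purH* is transcribed.
So PurH is produced and active.
c-di-GMP is present, so SibT is inactive.
With no repressor bound, *jalS* is transcribed.
So JalS is produced and active.
With repressor PurH bound, *kosZ* is not transcribed.
→ *kosZ* is OFF.
0 of the 4 genes are transcribed.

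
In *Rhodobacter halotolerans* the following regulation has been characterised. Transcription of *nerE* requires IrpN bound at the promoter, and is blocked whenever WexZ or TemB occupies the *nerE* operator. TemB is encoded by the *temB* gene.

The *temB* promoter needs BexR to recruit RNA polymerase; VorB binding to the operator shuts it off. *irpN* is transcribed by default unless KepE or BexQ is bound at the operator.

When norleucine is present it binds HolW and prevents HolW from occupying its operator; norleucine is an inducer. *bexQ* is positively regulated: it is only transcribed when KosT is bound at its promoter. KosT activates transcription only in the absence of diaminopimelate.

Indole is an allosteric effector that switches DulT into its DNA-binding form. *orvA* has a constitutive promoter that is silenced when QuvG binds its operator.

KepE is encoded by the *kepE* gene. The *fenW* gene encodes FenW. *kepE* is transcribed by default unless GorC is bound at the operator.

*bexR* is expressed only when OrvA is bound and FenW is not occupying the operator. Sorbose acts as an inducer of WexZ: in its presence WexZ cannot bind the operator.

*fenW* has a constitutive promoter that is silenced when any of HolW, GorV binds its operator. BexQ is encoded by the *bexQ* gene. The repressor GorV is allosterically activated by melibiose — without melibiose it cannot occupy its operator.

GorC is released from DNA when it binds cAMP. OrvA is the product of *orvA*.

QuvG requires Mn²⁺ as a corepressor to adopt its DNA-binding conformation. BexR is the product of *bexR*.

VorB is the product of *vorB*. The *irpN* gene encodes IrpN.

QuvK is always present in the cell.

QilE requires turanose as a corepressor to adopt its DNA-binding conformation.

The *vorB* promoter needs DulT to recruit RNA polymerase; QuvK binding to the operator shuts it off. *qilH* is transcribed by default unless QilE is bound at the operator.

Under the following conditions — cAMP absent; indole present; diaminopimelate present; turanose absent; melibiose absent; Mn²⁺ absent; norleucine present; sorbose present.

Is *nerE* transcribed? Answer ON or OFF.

ON

Sorbose is present, so WexZ is inactive.
cAMP is absent, so GorC is active.
With repressor GorC bound, *kepE* is not transcribed.
So KepE is not produced.
Diaminopimelate is present, so KosT is inactive.
Required activator KosT is absent, so *bexQ* is not transcribed.
So BexQ is not produced.
With no repressor bound, *irpN* is transcribed.
So IrpN is produced and active.
Indole is present, so DulT is active.
QuvK is produced constitutively and is active.
With repressor QuvK bound, *vorB* is not transcribed.
So VorB is not produced.
Mn²⁺ is absent, so QuvG is inactive.
With no repressor bound, *orvA* is transcribed.
So OrvA is produced and active.
Norleucine is present, so HolW is inactive.
Melibiose is absent, so GorV is inactive.
With no repressor bound, *fenW* is transcribed.
So FenW is produced and active.
With repressor FenW bound, *bexR* is not transcribed.
So BexR is not produced.
Required activator BexR is absent, so *temB* is not transcribed.
So TemB is not produced.
No repressor is bound and IrpN is active, so *nerE* is transcribed.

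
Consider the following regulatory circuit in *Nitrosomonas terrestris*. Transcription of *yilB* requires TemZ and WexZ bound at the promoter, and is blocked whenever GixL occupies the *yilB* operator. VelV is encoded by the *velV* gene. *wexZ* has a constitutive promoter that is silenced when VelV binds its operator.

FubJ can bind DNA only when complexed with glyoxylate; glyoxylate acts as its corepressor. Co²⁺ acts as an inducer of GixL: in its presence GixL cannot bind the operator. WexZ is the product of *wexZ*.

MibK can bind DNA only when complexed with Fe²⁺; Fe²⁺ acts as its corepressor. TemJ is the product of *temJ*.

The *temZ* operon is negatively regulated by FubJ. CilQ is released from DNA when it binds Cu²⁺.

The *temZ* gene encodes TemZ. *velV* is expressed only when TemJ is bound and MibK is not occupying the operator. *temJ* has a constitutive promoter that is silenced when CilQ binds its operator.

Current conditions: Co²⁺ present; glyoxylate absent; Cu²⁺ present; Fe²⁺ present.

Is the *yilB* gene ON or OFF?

ON

Glyoxylate is absent, so FubJ is inactive.
With no repressor bound, *temZ* is transcribed.
So TemZ is produced and active.
Fe²⁺ is present, so MibK is active.
Cu²⁺ is present, so CilQ is inactive.
With no repressor bound, *temJ* is transcribed.
So TemJ is produced and active.
With repressor MibK bound, *velV* is not transcribed.
So VelV is not produced.
With no repressor bound, *wexZ* is transcribed.
So WexZ is produced and active.
Co²⁺ is present, so GixL is inactive.
No repressor is bound and TemZ and WexZ are active, so *yilB* is transcribed.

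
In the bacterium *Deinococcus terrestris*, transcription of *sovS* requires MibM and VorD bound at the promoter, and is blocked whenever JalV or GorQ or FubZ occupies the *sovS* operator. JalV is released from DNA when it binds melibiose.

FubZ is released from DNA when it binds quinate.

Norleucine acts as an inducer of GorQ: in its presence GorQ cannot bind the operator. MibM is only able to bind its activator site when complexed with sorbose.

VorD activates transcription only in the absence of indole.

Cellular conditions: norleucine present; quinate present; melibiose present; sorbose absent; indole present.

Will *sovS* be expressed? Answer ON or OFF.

Melibiose is present, so JalV is inactive.
Norleucine is present, so GorQ is inactive.
Quinate is present, so FubZ is inactive.
Sorbose is absent, so MibM is inactive.
Indole is present, so VorD is inactive.
Required activator MibM is absent, so *sovS* is not transcribed.

OFF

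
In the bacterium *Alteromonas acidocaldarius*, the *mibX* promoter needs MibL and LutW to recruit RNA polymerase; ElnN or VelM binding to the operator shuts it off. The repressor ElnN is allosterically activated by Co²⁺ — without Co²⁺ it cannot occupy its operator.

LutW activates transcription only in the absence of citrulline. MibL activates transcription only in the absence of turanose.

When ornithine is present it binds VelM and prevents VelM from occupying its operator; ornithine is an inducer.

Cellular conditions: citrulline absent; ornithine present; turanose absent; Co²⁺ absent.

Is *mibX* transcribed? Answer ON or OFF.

Co²⁺ is absent, so ElnN is inactive.
Turanose is absent, so MibL is active.
Citrulline is absent, so LutW is active.
Ornithine is present, so VelM is inactive.
No repressor is bound and MibL and LutW are active, so *mibX* is transcribed.

ON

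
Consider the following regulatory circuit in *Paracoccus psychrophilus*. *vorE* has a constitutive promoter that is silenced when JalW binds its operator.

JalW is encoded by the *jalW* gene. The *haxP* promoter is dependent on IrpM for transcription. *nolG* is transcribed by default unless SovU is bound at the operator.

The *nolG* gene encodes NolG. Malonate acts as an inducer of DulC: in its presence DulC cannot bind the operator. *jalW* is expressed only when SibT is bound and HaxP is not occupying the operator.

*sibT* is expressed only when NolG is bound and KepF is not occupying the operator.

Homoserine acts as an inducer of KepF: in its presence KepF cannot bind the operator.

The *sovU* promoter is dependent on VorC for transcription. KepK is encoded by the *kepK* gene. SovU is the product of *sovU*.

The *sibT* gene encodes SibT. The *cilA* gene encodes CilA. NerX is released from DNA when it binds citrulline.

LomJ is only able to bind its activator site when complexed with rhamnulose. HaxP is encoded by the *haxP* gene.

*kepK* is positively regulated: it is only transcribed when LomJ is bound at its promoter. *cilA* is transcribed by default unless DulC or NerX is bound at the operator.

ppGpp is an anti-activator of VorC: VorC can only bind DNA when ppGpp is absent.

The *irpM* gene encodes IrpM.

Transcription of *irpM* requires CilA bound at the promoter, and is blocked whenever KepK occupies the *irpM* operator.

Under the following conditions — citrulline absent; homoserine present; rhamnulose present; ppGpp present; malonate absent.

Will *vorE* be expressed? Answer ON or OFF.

Malonate is absent, so DulC is active.
Citrulline is absent, so NerX is active.
With repressor DulC bound, *cilA* is not transcribed.
So CilA is not produced.
Rhamnulose is present, so LomJ is active.
No repressor is bound and LomJ is active, so *kepK* is transcribed.
So KepK is produced and active.
With repressor KepK bound, *irpM* is not transcribed.
So IrpM is not produced.
Required activator IrpM is absent, so *haxP* is not transcribed.
So HaxP is not produced.
Homoserine is present, so KepF is inactive.
ppGpp is present, so VorC is inactive.
Required activator VorC is absent, so *sovU* is not transcribed.
So SovU is not produced.
With no repressor bound, *nolG* is transcribed.
So NolG is produced and active.
No repressor is bound and NolG is active, so *sibT* is transcribed.
So SibT is produced and active.
No repressor is bound and SibT is active, so *jalW* is transcribed.
So JalW is produced and active.
With repressor JalW bound, *vorE* is not transcribed.

OFF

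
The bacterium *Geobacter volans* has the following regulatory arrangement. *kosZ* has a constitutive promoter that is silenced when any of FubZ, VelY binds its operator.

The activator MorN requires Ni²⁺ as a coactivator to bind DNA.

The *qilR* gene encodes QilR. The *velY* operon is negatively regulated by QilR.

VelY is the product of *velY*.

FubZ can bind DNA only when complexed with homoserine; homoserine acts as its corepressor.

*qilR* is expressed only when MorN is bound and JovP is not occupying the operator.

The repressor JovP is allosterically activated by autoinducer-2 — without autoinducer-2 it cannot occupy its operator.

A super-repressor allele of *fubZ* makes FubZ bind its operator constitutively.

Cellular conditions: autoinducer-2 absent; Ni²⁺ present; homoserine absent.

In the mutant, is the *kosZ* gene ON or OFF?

OFF

FubZ is constitutively active in this strain.
Autoinducer-2 is absent, so JovP is inactive.
Ni²⁺ is present, so MorN is active.
No repressor is bound and MorN is active, so *qilR* is transcribed.
So QilR is produced and active.
With repressor QilR bound, *velY* is not transcribed.
So VelY is not produced.
With repressor FubZ bound, *kosZ* is not transcribed.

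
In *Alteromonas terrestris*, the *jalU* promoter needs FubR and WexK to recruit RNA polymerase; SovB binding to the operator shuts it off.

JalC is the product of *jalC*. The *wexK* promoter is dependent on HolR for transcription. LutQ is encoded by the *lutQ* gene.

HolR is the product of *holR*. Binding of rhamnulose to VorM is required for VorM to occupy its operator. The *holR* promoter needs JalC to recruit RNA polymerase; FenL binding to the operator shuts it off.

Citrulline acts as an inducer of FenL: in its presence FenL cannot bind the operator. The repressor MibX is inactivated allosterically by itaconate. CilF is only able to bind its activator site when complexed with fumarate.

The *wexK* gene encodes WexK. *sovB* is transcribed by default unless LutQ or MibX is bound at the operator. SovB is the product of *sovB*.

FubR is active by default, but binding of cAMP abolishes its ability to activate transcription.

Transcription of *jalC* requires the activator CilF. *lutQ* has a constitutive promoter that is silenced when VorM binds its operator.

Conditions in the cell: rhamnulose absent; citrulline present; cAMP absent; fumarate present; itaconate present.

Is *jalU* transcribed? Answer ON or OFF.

Rhamnulose is absent, so VorM is inactive.
With no repressor bound, *lutQ* is transcribed.
So LutQ is produced and active.
Itaconate is present, so MibX is inactive.
With repressor LutQ bound, *sovB* is not transcribed.
So SovB is not produced.
cAMP is absent, so FubR is active.
Fumarate is present, so CilF is active.
No repressor is bound and CilF is active, so *jalC* is transcribed.
So JalC is produced and active.
Citrulline is present, so FenL is inactive.
No repressor is bound and JalC is active, so *holR* is transcribed.
So HolR is produced and active.
No repressor is bound and HolR is active, so *wexK* is transcribed.
So WexK is produced and active.
No repressor is bound and FubR and WexK are active, so *jalU* is transcribed.

ON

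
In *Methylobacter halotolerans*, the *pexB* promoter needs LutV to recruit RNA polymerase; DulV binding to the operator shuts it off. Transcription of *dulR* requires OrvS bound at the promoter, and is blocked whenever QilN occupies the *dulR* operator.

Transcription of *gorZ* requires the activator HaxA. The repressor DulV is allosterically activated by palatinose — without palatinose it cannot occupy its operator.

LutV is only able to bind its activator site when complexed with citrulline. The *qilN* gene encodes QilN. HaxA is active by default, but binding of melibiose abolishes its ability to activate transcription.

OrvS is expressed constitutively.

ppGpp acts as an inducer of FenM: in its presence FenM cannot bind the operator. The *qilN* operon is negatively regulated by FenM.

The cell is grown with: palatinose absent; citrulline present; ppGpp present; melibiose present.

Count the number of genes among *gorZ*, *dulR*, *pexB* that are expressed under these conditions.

1

Melibiose is present, so HaxA is inactive.
Required activator HaxA is absent, so *gorZ* is not transcribed.
→ *gorZ* is OFF.
ppGpp is present, so FenM is inactive.
With no repressor bound, *qilN* is transcribed.
So QilN is produced and active.
OrvS is produced constitutively and is active.
With repressor QilN bound, *dulR* is not transcribed.
→ *dulR* is OFF.
Citrulline is present, so LutV is active.
Palatinose is absent, so DulV is inactive.
No repressor is bound and LutV is active, so *pexB* is transcribed.
→ *pexB* is ON.
1 of the 3 genes is transcribed.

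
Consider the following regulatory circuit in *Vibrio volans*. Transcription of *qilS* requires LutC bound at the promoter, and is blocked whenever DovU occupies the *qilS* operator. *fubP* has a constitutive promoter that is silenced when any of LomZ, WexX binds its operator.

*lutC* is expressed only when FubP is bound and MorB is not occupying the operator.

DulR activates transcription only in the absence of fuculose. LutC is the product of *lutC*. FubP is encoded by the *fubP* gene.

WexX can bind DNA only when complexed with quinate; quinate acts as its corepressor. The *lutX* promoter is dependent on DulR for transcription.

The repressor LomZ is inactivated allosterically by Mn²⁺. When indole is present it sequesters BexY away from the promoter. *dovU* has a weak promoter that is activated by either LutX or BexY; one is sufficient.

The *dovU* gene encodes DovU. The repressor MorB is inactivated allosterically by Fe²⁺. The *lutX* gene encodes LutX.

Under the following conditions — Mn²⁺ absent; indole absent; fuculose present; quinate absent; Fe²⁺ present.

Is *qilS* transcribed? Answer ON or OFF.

Fuculose is present, so DulR is inactive.
Required activator DulR is absent, so *lutX* is not transcribed.
So LutX is not produced.
Indole is absent, so BexY is active.
Activator BexY is present, so *dovU* is transcribed.
So DovU is produced and active.
Fe²⁺ is present, so MorB is inactive.
Mn²⁺ is absent, so LomZ is active.
Quinate is absent, so WexX is inactive.
With repressor LomZ bound, *fubP* is not transcribed.
So FubP is not produced.
Required activator FubP is absent, so *lutC* is not transcribed.
So LutC is not produced.
With repressor DovU bound, *qilS* is not transcribed.

OFF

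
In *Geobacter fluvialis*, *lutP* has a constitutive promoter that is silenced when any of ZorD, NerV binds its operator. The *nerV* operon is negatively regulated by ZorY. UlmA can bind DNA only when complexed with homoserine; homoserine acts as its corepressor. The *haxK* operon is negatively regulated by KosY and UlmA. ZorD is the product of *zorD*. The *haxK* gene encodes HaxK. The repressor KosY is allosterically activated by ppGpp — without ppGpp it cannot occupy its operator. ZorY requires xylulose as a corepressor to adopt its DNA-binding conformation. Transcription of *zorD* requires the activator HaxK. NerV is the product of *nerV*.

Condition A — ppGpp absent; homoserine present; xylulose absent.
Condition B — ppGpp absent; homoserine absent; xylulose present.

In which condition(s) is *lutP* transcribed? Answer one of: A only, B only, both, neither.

Condition A:
ppGpp is absent, so KosY is inactive.
Homoserine is present, so UlmA is active.
With repressor UlmA bound, *haxK* is not transcribed.
So HaxK is not produced.
Required activator HaxK is absent, so *zorD* is not transcribed.
So ZorD is not produced.
Xylulose is absent, so ZorY is inactive.
With no repressor bound, *nerV* is transcribed.
So NerV is produced and active.
With repressor NerV bound, *lutP* is not transcribed.
→ *lutP* is OFF in A.
Condition B:
ppGpp is absent, so KosY is inactive.
Homoserine is absent, so UlmA is inactive.
With no repressor bound, *haxK* is transcribed.
So HaxK is produced and active.
No repressor is bound and HaxK is active, so *zorD* is transcribed.
So ZorD is produced and active.
Xylulose is present, so ZorY is active.
With repressor ZorY bound, *nerV* is not transcribed.
So NerV is not produced.
With repressor ZorD bound, *lutP* is not transcribed.
→ *lutP* is OFF in B.

neither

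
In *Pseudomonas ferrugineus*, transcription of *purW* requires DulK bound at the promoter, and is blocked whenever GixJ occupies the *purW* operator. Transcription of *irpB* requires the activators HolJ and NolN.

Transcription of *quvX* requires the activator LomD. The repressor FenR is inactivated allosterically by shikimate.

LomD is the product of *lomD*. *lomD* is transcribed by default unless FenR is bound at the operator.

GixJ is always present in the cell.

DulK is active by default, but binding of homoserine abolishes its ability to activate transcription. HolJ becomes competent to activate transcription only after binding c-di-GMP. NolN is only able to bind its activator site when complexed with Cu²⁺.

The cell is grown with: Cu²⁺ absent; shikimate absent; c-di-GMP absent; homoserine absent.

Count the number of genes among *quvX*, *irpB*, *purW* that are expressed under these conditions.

Shikimate is absent, so FenR is active.
With repressor FenR bound, *lomD* is not transcribed.
So LomD is not produced.
Required activator LomD is absent, so *quvX* is not transcribed.
→ *quvX* is OFF.
c-di-GMP is absent, so HolJ is inactive.
Cu²⁺ is absent, so NolN is inactive.
Required activator HolJ is absent, so *irpB* is not transcribed.
→ *irpB* is OFF.
GixJ is produced constitutively and is active.
Homoserine is absent, so DulK is active.
With repressor GixJ bound, *purW* is not transcribed.
→ *purW* is OFF.
0 of the 3 genes are transcribed.

0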